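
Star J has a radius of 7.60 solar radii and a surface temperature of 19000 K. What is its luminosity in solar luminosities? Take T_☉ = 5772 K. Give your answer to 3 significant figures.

6.78×10^3 solar luminosities

L/L_☉ = (R/R_☉)² (T/T_☉)⁴ = (7.60)² × (19000/5772)⁴
       = 57.76 × (3.292)⁴ = 57.76 × 117.4 = 6782.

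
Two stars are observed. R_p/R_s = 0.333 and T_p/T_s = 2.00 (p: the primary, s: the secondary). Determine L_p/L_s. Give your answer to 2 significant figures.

1.8

From the Stefan–Boltzmann law, L ∝ R²T⁴, so
L_p/L_s = (R_p/R_s)² (T_p/T_s)⁴ = (0.333)² × (2.00)⁴ = 0.1109 × 16.00 = 1.774.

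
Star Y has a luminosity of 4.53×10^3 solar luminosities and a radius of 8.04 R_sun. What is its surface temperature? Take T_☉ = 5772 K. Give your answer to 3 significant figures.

T/T_☉ = (L/L_☉)^(1/4) / (R/R_☉)^(1/2)
T = 5772 × (4.53×10^3)^(1/4) / √(8.04) = 5772 × 8.204 / 2.835 = 1.670×10^4 K.

1.67×10^4 K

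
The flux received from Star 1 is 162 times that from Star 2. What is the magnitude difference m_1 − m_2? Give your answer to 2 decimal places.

-5.52

m_1 − m_2 = −2.5 log₁₀(F_1/F_2) = −2.5 log₁₀(162) = −2.5 × (2.210) = -5.524.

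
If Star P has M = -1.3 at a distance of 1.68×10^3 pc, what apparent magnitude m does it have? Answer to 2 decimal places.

m = M + 5 log₁₀(d/10 pc) = -1.3 + 5 log₁₀(1.68×10^3/10)
  = -1.3 + 5 × 2.225 = -1.3 + 11.13 = 9.83.

9.83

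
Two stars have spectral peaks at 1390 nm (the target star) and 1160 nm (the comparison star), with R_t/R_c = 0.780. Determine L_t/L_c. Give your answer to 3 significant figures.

0.295

Wien's law gives T ∝ 1/λ_max, so T_t/T_c = λ_c/λ_t = 1160/1390 = 0.8345.
Then L ∝ R²T⁴ gives L_t/L_c = (0.780)² × (0.8345)⁴ = 0.6084 × 0.4850 = 0.2951.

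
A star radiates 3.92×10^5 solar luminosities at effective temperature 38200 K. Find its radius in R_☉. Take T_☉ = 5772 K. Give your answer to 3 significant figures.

14.3 R_☉

R/R_☉ = √(L/L_☉) / (T/T_☉)² = √(3.92×10^5) / (6.618)²
       = 626.1 / 43.80 = 14.29.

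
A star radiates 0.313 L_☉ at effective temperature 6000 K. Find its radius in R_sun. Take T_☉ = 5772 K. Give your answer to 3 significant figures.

0.518 R_sun

R/R_☉ = √(L/L_☉) / (T/T_☉)² = √(0.313) / (1.040)²
       = 0.5595 / 1.081 = 0.5178.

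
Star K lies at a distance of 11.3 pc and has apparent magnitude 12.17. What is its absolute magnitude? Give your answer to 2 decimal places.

M = m − 5 log₁₀(d/10 pc) = 12.17 − 5 log₁₀(11.3/10)
  = 12.17 − 5 × 0.053 = 12.17 − 0.27 = 11.90.

11.90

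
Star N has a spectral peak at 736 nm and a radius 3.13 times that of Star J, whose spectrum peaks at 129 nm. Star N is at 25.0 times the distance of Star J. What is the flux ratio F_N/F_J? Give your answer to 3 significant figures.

Wien's law: T_N/T_J = λ_J/λ_N = 129/736 = 0.1753.
L_N/L_J = (R_N/R_J)²(T_N/T_J)⁴ = (3.13)²(0.1753)⁴ = 0.009246.
F_N/F_J = (L_N/L_J)/(d_N/d_J)² = 0.009246/(25.0)² = 1.479×10^-5.

1.48×10^-5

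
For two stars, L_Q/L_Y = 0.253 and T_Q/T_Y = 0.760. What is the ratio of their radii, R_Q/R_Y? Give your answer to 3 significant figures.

0.871

L ∝ R²T⁴ gives R ∝ √L / T², so
R_Q/R_Y = √(0.253) / (0.760)² = 0.5030 / 0.5776 = 0.8708.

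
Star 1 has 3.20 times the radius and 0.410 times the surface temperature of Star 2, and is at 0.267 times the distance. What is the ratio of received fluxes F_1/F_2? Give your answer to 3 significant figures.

L_1/L_2 = (R_1/R_2)²(T_1/T_2)⁴ = (3.20)² × (0.410)⁴ = 0.2894.
F_1/F_2 = (L_1/L_2)/(d_1/d_2)² = 0.2894 / (0.267)² = 4.059.

4.06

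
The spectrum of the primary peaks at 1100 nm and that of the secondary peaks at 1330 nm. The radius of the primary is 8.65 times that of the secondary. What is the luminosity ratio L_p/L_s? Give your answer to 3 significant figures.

160

Wien's law gives T ∝ 1/λ_max, so T_p/T_s = λ_s/λ_p = 1330/1100 = 1.209.
Then L ∝ R²T⁴ gives L_p/L_s = (8.65)² × (1.209)⁴ = 74.82 × 2.137 = 159.9.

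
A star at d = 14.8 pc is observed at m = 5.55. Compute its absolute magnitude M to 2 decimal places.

4.70

M = m − 5 log₁₀(d/10 pc) = 5.55 − 5 log₁₀(14.8/10)
  = 5.55 − 5 × 0.170 = 5.55 − 0.85 = 4.70.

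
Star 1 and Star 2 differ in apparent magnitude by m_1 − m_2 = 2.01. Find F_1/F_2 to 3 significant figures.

0.157

F_1/F_2 = 10^(−(m_1 − m_2)/2.5) = 10^(-2.01/2.5) = 10^-0.804 = 0.1570.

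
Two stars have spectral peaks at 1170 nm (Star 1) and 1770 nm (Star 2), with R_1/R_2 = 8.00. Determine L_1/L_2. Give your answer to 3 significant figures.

Wien's law gives T ∝ 1/λ_max, so T_1/T_2 = λ_2/λ_1 = 1770/1170 = 1.513.
Then L ∝ R²T⁴ gives L_1/L_2 = (8.00)² × (1.513)⁴ = 64.00 × 5.238 = 335.2.

335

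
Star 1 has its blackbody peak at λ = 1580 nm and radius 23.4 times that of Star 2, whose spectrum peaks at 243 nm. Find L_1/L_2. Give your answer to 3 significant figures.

Wien's law gives T ∝ 1/λ_max, so T_1/T_2 = λ_2/λ_1 = 243/1580 = 0.1538.
Then L ∝ R²T⁴ gives L_1/L_2 = (23.4)² × (0.1538)⁴ = 547.6 × 5.595×10^-4 = 0.3064.

0.306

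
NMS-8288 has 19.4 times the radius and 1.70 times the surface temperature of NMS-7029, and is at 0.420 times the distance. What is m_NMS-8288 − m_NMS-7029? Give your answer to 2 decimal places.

L_NMS-8288/L_NMS-7029 = (19.4)²(1.70)⁴ = 3143.
F_NMS-8288/F_NMS-7029 = (L_NMS-8288/L_NMS-7029)/(d_NMS-8288/d_NMS-7029)² = 3143/0.1764 = 1.782×10^4.
m_NMS-8288 − m_NMS-7029 = −2.5 log₁₀(1.782×10^4) = -10.63.

-10.63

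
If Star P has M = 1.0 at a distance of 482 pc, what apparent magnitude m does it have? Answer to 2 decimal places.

m = M + 5 log₁₀(d/10 pc) = 1.0 + 5 log₁₀(482/10)
  = 1.0 + 5 × 1.683 = 1.0 + 8.42 = 9.42.

9.42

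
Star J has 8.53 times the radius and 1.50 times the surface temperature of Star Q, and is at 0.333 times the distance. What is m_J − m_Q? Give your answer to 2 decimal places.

-8.80

L_J/L_Q = (8.53)²(1.50)⁴ = 368.4.
F_J/F_Q = (L_J/L_Q)/(d_J/d_Q)² = 368.4/0.1109 = 3322.
m_J − m_Q = −2.5 log₁₀(3322) = -8.80.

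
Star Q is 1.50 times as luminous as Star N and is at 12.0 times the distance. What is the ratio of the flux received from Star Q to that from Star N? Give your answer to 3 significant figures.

F = L/(4πd²), so F_Q/F_N = (L_Q/L_N) / (d_Q/d_N)²
= 1.50 / (12.0)² = 1.50 / 144.0 = 0.01042.

0.0104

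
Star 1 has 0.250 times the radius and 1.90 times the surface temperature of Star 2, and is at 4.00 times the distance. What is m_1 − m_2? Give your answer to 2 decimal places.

L_1/L_2 = (0.250)²(1.90)⁴ = 0.8145.
F_1/F_2 = (L_1/L_2)/(d_1/d_2)² = 0.8145/16.00 = 0.05091.
m_1 − m_2 = −2.5 log₁₀(0.05091) = 3.23.

3.23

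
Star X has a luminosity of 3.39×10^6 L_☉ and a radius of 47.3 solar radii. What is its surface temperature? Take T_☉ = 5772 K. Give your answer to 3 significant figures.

T/T_☉ = (L/L_☉)^(1/4) / (R/R_☉)^(1/2)
T = 5772 × (3.39×10^6)^(1/4) / √(47.3) = 5772 × 42.91 / 6.877 = 3.601×10^4 K.

3.60×10^4 K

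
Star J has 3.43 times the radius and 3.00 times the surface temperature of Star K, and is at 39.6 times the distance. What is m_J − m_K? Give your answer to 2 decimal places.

L_J/L_K = (3.43)²(3.00)⁴ = 953.0.
F_J/F_K = (L_J/L_K)/(d_J/d_K)² = 953.0/1568 = 0.6077.
m_J − m_K = −2.5 log₁₀(0.6077) = 0.54.

0.54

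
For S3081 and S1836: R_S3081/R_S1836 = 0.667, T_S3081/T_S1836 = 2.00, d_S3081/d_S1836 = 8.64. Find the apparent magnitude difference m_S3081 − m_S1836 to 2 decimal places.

2.55

L_S3081/L_S1836 = (0.667)²(2.00)⁴ = 7.118.
F_S3081/F_S1836 = (L_S3081/L_S1836)/(d_S3081/d_S1836)² = 7.118/74.65 = 0.09536.
m_S3081 − m_S1836 = −2.5 log₁₀(0.09536) = 2.55.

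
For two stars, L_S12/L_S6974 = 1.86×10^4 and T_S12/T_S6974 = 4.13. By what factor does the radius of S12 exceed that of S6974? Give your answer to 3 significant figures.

8.00

L ∝ R²T⁴ gives R ∝ √L / T², so
R_S12/R_S6974 = √(1.86×10^4) / (4.13)² = 136.4 / 17.06 = 7.996.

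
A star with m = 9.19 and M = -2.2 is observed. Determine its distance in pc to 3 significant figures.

1.90×10^3 pc

m − M = 5 log₁₀(d/10 pc)
9.19 − (-2.2) = 11.39 = 5 log₁₀(d/10)
d = 10 × 10^(11.39/5) = 10 × 10^2.278 = 1897 pc.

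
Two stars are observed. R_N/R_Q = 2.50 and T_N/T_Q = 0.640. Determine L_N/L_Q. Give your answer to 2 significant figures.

From the Stefan–Boltzmann law, L ∝ R²T⁴, so
L_N/L_Q = (R_N/R_Q)² (T_N/T_Q)⁴ = (2.50)² × (0.640)⁴ = 6.250 × 0.1678 = 1.049.

1.0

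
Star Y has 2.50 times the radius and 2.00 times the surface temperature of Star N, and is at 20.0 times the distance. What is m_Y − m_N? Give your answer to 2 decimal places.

1.51

L_Y/L_N = (2.50)²(2.00)⁴ = 100.0.
F_Y/F_N = (L_Y/L_N)/(d_Y/d_N)² = 100.0/400.0 = 0.2500.
m_Y − m_N = −2.5 log₁₀(0.2500) = 1.51.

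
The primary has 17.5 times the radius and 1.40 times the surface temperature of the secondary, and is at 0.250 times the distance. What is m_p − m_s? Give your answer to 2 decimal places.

L_p/L_s = (17.5)²(1.40)⁴ = 1176.
F_p/F_s = (L_p/L_s)/(d_p/d_s)² = 1176/0.06250 = 1.882×10^4.
m_p − m_s = −2.5 log₁₀(1.882×10^4) = -10.69.

-10.69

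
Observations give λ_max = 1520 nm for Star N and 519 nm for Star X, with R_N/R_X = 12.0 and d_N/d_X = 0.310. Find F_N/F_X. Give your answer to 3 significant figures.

20.4

Wien's law: T_N/T_X = λ_X/λ_N = 519/1520 = 0.3414.
L_N/L_X = (R_N/R_X)²(T_N/T_X)⁴ = (12.0)²(0.3414)⁴ = 1.957.
F_N/F_X = (L_N/L_X)/(d_N/d_X)² = 1.957/(0.310)² = 20.37.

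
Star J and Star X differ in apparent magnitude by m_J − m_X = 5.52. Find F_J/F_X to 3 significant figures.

0.00619

F_J/F_X = 10^(−(m_J − m_X)/2.5) = 10^(-5.52/2.5) = 10^-2.208 = 0.006194.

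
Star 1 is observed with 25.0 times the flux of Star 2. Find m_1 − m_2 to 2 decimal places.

-3.49

m_1 − m_2 = −2.5 log₁₀(F_1/F_2) = −2.5 log₁₀(25.0) = −2.5 × (1.398) = -3.495.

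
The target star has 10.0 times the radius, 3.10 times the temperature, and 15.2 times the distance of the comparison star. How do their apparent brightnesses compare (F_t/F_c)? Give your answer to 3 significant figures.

L_t/L_c = (R_t/R_c)²(T_t/T_c)⁴ = (10.0)² × (3.10)⁴ = 9235.
F_t/F_c = (L_t/L_c)/(d_t/d_c)² = 9235 / (15.2)² = 39.97.

40.0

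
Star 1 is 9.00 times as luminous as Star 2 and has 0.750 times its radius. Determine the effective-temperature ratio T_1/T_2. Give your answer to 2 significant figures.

2.0

L ∝ R²T⁴ gives T ∝ (L/R²)^(1/4), so
T_1/T_2 = (9.00 / 0.750²)^(1/4) = (16.00)^(1/4) = 2.000.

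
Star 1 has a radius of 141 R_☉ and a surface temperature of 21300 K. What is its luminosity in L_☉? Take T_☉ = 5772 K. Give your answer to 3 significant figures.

3.69×10^6 L_☉

L/L_☉ = (R/R_☉)² (T/T_☉)⁴ = (141)² × (21300/5772)⁴
       = 1.988×10^4 × (3.690)⁴ = 1.988×10^4 × 185.4 = 3.687×10^6.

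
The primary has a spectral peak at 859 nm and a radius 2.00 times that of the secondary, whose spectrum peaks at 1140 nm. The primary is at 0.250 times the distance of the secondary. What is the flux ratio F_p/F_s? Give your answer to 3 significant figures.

Wien's law: T_p/T_s = λ_s/λ_p = 1140/859 = 1.327.
L_p/L_s = (R_p/R_s)²(T_p/T_s)⁴ = (2.00)²(1.327)⁴ = 12.41.
F_p/F_s = (L_p/L_s)/(d_p/d_s)² = 12.41/(0.250)² = 198.5.

199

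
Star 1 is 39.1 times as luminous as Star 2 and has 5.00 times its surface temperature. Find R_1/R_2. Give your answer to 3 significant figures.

0.250

L ∝ R²T⁴ gives R ∝ √L / T², so
R_1/R_2 = √(39.1) / (5.00)² = 6.253 / 25.00 = 0.2501.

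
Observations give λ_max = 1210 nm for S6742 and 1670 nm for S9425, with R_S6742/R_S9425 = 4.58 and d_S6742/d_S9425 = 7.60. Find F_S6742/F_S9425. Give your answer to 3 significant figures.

Wien's law: T_S6742/T_S9425 = λ_S9425/λ_S6742 = 1670/1210 = 1.380.
L_S6742/L_S9425 = (R_S6742/R_S9425)²(T_S6742/T_S9425)⁴ = (4.58)²(1.380)⁴ = 76.11.
F_S6742/F_S9425 = (L_S6742/L_S9425)/(d_S6742/d_S9425)² = 76.11/(7.60)² = 1.318.

1.32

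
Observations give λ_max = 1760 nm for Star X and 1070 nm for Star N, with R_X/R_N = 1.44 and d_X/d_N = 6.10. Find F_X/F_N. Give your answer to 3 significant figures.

Wien's law: T_X/T_N = λ_N/λ_X = 1070/1760 = 0.6080.
L_X/L_N = (R_X/R_N)²(T_X/T_N)⁴ = (1.44)²(0.6080)⁴ = 0.2833.
F_X/F_N = (L_X/L_N)/(d_X/d_N)² = 0.2833/(6.10)² = 0.007613.

0.00761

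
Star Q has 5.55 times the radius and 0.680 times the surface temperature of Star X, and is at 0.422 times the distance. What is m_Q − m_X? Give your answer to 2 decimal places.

L_Q/L_X = (5.55)²(0.680)⁴ = 6.586.
F_Q/F_X = (L_Q/L_X)/(d_Q/d_X)² = 6.586/0.1781 = 36.98.
m_Q − m_X = −2.5 log₁₀(36.98) = -3.92.

-3.92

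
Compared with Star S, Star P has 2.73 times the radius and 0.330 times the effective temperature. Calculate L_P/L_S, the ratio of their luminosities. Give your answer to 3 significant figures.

From the Stefan–Boltzmann law, L ∝ R²T⁴, so
L_P/L_S = (R_P/R_S)² (T_P/T_S)⁴ = (2.73)² × (0.330)⁴ = 7.453 × 0.01186 = 0.08839.

0.0884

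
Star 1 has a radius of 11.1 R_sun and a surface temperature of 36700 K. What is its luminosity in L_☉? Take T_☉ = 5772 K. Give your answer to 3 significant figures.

L/L_☉ = (R/R_☉)² (T/T_☉)⁴ = (11.1)² × (36700/5772)⁴
       = 123.2 × (6.358)⁴ = 123.2 × 1634 = 2.014×10^5.

2.01×10^5 L_☉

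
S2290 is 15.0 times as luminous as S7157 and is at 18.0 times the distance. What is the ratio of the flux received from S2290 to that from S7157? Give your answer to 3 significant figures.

0.0463

F = L/(4πd²), so F_S2290/F_S7157 = (L_S2290/L_S7157) / (d_S2290/d_S7157)²
= 15.0 / (18.0)² = 15.0 / 324.0 = 0.04630.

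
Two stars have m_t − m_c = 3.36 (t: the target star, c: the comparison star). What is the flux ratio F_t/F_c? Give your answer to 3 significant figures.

0.0453

F_t/F_c = 10^(−(m_t − m_c)/2.5) = 10^(-3.36/2.5) = 10^-1.344 = 0.04529.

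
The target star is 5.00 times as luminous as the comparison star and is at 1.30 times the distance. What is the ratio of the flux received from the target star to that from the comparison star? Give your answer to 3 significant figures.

F = L/(4πd²), so F_t/F_c = (L_t/L_c) / (d_t/d_c)²
= 5.00 / (1.30)² = 5.00 / 1.690 = 2.959.

2.96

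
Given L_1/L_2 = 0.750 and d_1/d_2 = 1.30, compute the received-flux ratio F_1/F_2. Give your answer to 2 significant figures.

0.44

F = L/(4πd²), so F_1/F_2 = (L_1/L_2) / (d_1/d_2)²
= 0.750 / (1.30)² = 0.750 / 1.690 = 0.4438.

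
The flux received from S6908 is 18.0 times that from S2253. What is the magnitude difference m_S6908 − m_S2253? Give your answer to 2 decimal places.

m_S6908 − m_S2253 = −2.5 log₁₀(F_S6908/F_S2253) = −2.5 log₁₀(18.0) = −2.5 × (1.255) = -3.138.

-3.14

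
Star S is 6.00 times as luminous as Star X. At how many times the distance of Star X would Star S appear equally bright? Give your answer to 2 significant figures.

Equal flux requires L_S/d_S² = L_X/d_X², so d_S/d_X = √(L_S/L_X)
= √(6.00) = 2.449.

2.4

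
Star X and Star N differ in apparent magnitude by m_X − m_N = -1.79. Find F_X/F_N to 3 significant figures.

F_X/F_N = 10^(−(m_X − m_N)/2.5) = 10^(1.79/2.5) = 10^0.716 = 5.200.

5.20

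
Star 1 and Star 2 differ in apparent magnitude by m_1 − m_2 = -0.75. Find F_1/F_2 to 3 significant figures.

2.00

F_1/F_2 = 10^(−(m_1 − m_2)/2.5) = 10^(0.75/2.5) = 10^0.300 = 1.995.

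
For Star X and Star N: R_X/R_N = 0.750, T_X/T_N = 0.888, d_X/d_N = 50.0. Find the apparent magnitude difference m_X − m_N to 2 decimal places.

9.64

L_X/L_N = (0.750)²(0.888)⁴ = 0.3498.
F_X/F_N = (L_X/L_N)/(d_X/d_N)² = 0.3498/2500 = 1.399×10^-4.
m_X − m_N = −2.5 log₁₀(1.399×10^-4) = 9.64.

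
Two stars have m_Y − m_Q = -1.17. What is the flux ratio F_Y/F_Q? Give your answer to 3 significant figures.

F_Y/F_Q = 10^(−(m_Y − m_Q)/2.5) = 10^(1.17/2.5) = 10^0.468 = 2.938.

2.94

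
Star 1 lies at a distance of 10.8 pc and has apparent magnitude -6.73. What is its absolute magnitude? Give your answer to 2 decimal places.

M = m − 5 log₁₀(d/10 pc) = -6.73 − 5 log₁₀(10.8/10)
  = -6.73 − 5 × 0.033 = -6.73 − 0.17 = -6.90.

-6.90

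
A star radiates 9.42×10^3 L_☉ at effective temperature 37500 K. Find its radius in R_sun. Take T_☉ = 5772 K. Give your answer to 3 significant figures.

2.30 R_sun

R/R_☉ = √(L/L_☉) / (T/T_☉)² = √(9.42×10^3) / (6.497)²
       = 97.06 / 42.21 = 2.299.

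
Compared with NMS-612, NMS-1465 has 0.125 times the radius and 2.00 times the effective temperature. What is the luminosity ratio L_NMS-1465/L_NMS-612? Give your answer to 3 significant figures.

From the Stefan–Boltzmann law, L ∝ R²T⁴, so
L_NMS-1465/L_NMS-612 = (R_NMS-1465/R_NMS-612)² (T_NMS-1465/T_NMS-612)⁴ = (0.125)² × (2.00)⁴ = 0.01562 × 16.00 = 0.2500.

0.250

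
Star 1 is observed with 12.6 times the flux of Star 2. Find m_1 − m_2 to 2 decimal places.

m_1 − m_2 = −2.5 log₁₀(F_1/F_2) = −2.5 log₁₀(12.6) = −2.5 × (1.100) = -2.751.

-2.75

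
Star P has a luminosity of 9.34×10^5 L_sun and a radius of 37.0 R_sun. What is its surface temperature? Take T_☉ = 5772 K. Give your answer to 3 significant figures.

T/T_☉ = (L/L_☉)^(1/4) / (R/R_☉)^(1/2)
T = 5772 × (9.34×10^5)^(1/4) / √(37.0) = 5772 × 31.09 / 6.083 = 2.950×10^4 K.

2.95×10^4 K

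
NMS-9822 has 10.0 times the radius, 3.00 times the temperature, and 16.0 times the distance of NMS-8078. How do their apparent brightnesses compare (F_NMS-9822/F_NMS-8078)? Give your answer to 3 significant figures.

L_NMS-9822/L_NMS-8078 = (R_NMS-9822/R_NMS-8078)²(T_NMS-9822/T_NMS-8078)⁴ = (10.0)² × (3.00)⁴ = 8100.
F_NMS-9822/F_NMS-8078 = (L_NMS-9822/L_NMS-8078)/(d_NMS-9822/d_NMS-8078)² = 8100 / (16.0)² = 31.64.

31.6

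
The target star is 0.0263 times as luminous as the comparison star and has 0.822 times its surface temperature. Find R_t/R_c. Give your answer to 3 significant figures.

0.240

L ∝ R²T⁴ gives R ∝ √L / T², so
R_t/R_c = √(0.0263) / (0.822)² = 0.1622 / 0.6757 = 0.2400.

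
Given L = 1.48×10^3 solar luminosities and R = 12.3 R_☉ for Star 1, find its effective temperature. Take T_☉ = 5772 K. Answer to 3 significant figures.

1.02×10^4 K

T/T_☉ = (L/L_☉)^(1/4) / (R/R_☉)^(1/2)
T = 5772 × (1.48×10^3)^(1/4) / √(12.3) = 5772 × 6.202 / 3.507 = 1.021×10^4 K.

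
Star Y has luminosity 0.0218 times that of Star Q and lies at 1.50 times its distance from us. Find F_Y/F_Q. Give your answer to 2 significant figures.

0.0097

F = L/(4πd²), so F_Y/F_Q = (L_Y/L_Q) / (d_Y/d_Q)²
= 0.0218 / (1.50)² = 0.0218 / 2.250 = 0.009689.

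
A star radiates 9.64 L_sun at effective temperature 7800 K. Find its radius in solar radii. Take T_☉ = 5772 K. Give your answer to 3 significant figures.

1.70 solar radii

R/R_☉ = √(L/L_☉) / (T/T_☉)² = √(9.64) / (1.351)²
       = 3.105 / 1.826 = 1.700.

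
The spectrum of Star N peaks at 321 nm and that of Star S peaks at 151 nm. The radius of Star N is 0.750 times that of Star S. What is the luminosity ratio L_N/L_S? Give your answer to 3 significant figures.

Wien's law gives T ∝ 1/λ_max, so T_N/T_S = λ_S/λ_N = 151/321 = 0.4704.
Then L ∝ R²T⁴ gives L_N/L_S = (0.750)² × (0.4704)⁴ = 0.5625 × 0.04897 = 0.02754.

0.0275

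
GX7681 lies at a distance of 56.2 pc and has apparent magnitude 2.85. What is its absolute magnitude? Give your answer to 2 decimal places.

-0.90

M = m − 5 log₁₀(d/10 pc) = 2.85 − 5 log₁₀(56.2/10)
  = 2.85 − 5 × 0.750 = 2.85 − 3.75 = -0.90.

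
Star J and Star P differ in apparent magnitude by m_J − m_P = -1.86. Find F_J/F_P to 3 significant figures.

5.55

F_J/F_P = 10^(−(m_J − m_P)/2.5) = 10^(1.86/2.5) = 10^0.744 = 5.546.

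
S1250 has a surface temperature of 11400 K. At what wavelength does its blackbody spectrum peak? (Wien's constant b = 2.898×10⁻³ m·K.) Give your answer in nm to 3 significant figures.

254 nm

λ_max = b/T = 2.898×10⁻³ / 11400 = 2.54×10^-7 m = 254.2 nm.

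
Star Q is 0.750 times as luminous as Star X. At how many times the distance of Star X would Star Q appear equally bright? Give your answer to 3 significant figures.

0.866

Equal flux requires L_Q/d_Q² = L_X/d_X², so d_Q/d_X = √(L_Q/L_X)
= √(0.750) = 0.8660.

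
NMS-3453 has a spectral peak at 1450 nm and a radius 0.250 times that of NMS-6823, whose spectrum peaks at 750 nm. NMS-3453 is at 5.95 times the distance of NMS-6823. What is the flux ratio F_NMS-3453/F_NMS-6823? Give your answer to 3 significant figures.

Wien's law: T_NMS-3453/T_NMS-6823 = λ_NMS-6823/λ_NMS-3453 = 750/1450 = 0.5172.
L_NMS-3453/L_NMS-6823 = (R_NMS-3453/R_NMS-6823)²(T_NMS-3453/T_NMS-6823)⁴ = (0.250)²(0.5172)⁴ = 0.004474.
F_NMS-3453/F_NMS-6823 = (L_NMS-3453/L_NMS-6823)/(d_NMS-3453/d_NMS-6823)² = 0.004474/(5.95)² = 1.264×10^-4.

1.26×10^-4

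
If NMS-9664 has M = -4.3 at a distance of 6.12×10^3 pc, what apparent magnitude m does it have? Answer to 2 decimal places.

m = M + 5 log₁₀(d/10 pc) = -4.3 + 5 log₁₀(6.12×10^3/10)
  = -4.3 + 5 × 2.787 = -4.3 + 13.93 = 9.63.

9.63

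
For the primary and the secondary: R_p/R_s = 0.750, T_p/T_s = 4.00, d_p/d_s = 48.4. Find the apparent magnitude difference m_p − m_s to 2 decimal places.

L_p/L_s = (0.750)²(4.00)⁴ = 144.0.
F_p/F_s = (L_p/L_s)/(d_p/d_s)² = 144.0/2343 = 0.06147.
m_p − m_s = −2.5 log₁₀(0.06147) = 3.03.

3.03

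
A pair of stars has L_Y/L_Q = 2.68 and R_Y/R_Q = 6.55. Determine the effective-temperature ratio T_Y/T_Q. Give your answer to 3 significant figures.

L ∝ R²T⁴ gives T ∝ (L/R²)^(1/4), so
T_Y/T_Q = (2.68 / 6.55²)^(1/4) = (0.06247)^(1/4) = 0.4999.

0.500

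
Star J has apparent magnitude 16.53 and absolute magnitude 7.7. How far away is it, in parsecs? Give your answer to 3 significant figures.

m − M = 5 log₁₀(d/10 pc)
16.53 − (7.7) = 8.83 = 5 log₁₀(d/10)
d = 10 × 10^(8.83/5) = 10 × 10^1.766 = 583.4 pc.

583 pc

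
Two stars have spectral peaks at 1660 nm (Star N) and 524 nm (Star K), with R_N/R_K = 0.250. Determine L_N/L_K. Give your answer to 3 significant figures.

Wien's law gives T ∝ 1/λ_max, so T_N/T_K = λ_K/λ_N = 524/1660 = 0.3157.
Then L ∝ R²T⁴ gives L_N/L_K = (0.250)² × (0.3157)⁴ = 0.06250 × 0.009929 = 6.205×10^-4.

6.21×10^-4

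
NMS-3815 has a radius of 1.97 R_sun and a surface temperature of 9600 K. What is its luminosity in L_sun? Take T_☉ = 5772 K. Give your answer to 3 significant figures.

29.7 L_sun

L/L_☉ = (R/R_☉)² (T/T_☉)⁴ = (1.97)² × (9600/5772)⁴
       = 3.881 × (1.663)⁴ = 3.881 × 7.652 = 29.70.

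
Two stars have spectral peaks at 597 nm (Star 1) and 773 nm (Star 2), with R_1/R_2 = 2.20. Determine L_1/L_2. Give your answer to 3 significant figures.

13.6

Wien's law gives T ∝ 1/λ_max, so T_1/T_2 = λ_2/λ_1 = 773/597 = 1.295.
Then L ∝ R²T⁴ gives L_1/L_2 = (2.20)² × (1.295)⁴ = 4.840 × 2.811 = 13.60.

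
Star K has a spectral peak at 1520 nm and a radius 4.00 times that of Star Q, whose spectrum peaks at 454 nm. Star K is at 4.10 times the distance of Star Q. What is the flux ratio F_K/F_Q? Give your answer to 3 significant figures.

Wien's law: T_K/T_Q = λ_Q/λ_K = 454/1520 = 0.2987.
L_K/L_Q = (R_K/R_Q)²(T_K/T_Q)⁴ = (4.00)²(0.2987)⁴ = 0.1273.
F_K/F_Q = (L_K/L_Q)/(d_K/d_Q)² = 0.1273/(4.10)² = 0.007575.

0.00758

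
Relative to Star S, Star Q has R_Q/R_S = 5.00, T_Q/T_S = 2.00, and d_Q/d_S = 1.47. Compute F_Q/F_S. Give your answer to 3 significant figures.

185

L_Q/L_S = (R_Q/R_S)²(T_Q/T_S)⁴ = (5.00)² × (2.00)⁴ = 400.0.
F_Q/F_S = (L_Q/L_S)/(d_Q/d_S)² = 400.0 / (1.47)² = 185.1.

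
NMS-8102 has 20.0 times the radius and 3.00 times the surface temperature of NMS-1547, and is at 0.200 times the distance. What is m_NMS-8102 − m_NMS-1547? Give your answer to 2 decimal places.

L_NMS-8102/L_NMS-1547 = (20.0)²(3.00)⁴ = 3.240×10^4.
F_NMS-8102/F_NMS-1547 = (L_NMS-8102/L_NMS-1547)/(d_NMS-8102/d_NMS-1547)² = 3.240×10^4/0.04000 = 8.100×10^5.
m_NMS-8102 − m_NMS-1547 = −2.5 log₁₀(8.100×10^5) = -14.77.

-14.77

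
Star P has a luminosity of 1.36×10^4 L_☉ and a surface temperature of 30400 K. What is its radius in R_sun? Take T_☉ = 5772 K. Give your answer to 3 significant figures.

R/R_☉ = √(L/L_☉) / (T/T_☉)² = √(1.36×10^4) / (5.267)²
       = 116.6 / 27.74 = 4.204.

4.20 R_sun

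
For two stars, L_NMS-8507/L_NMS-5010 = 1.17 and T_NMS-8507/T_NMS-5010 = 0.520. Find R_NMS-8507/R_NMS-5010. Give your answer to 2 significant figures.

L ∝ R²T⁴ gives R ∝ √L / T², so
R_NMS-8507/R_NMS-5010 = √(1.17) / (0.520)² = 1.082 / 0.2704 = 4.000.

4.0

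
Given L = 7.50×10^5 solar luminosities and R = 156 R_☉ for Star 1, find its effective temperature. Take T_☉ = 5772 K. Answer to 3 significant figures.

1.36×10^4 K

T/T_☉ = (L/L_☉)^(1/4) / (R/R_☉)^(1/2)
T = 5772 × (7.50×10^5)^(1/4) / √(156) = 5772 × 29.43 / 12.49 = 1.360×10^4 K.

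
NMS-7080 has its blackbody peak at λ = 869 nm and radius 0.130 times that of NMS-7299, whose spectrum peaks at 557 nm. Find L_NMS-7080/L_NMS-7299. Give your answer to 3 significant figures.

Wien's law gives T ∝ 1/λ_max, so T_NMS-7080/T_NMS-7299 = λ_NMS-7299/λ_NMS-7080 = 557/869 = 0.6410.
Then L ∝ R²T⁴ gives L_NMS-7080/L_NMS-7299 = (0.130)² × (0.6410)⁴ = 0.01690 × 0.1688 = 0.002853.

0.00285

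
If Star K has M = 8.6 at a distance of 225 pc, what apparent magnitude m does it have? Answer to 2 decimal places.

m = M + 5 log₁₀(d/10 pc) = 8.6 + 5 log₁₀(225/10)
  = 8.6 + 5 × 1.352 = 8.6 + 6.76 = 15.36.

15.36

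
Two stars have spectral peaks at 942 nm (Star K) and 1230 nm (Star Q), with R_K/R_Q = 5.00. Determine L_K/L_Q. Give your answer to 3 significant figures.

Wien's law gives T ∝ 1/λ_max, so T_K/T_Q = λ_Q/λ_K = 1230/942 = 1.306.
Then L ∝ R²T⁴ gives L_K/L_Q = (5.00)² × (1.306)⁴ = 25.00 × 2.907 = 72.67.

72.7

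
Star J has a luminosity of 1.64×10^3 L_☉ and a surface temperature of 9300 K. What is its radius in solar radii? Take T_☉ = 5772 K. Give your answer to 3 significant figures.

R/R_☉ = √(L/L_☉) / (T/T_☉)² = √(1.64×10^3) / (1.611)²
       = 40.50 / 2.596 = 15.60.

15.6 solar radii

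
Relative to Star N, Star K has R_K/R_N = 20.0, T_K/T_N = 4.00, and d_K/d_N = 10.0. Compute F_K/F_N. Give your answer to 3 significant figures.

L_K/L_N = (R_K/R_N)²(T_K/T_N)⁴ = (20.0)² × (4.00)⁴ = 1.024×10^5.
F_K/F_N = (L_K/L_N)/(d_K/d_N)² = 1.024×10^5 / (10.0)² = 1024.

1.02×10^3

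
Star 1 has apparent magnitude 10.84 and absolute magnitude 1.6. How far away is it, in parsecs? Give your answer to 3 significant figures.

705 pc

m − M = 5 log₁₀(d/10 pc)
10.84 − (1.6) = 9.24 = 5 log₁₀(d/10)
d = 10 × 10^(9.24/5) = 10 × 10^1.848 = 704.7 pc.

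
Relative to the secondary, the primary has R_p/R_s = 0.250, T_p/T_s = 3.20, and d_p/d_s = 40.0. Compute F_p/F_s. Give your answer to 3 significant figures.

0.00410

L_p/L_s = (R_p/R_s)²(T_p/T_s)⁴ = (0.250)² × (3.20)⁴ = 6.554.
F_p/F_s = (L_p/L_s)/(d_p/d_s)² = 6.554 / (40.0)² = 0.004096.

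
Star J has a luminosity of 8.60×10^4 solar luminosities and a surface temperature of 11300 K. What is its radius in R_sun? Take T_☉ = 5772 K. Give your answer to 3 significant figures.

R/R_☉ = √(L/L_☉) / (T/T_☉)² = √(8.60×10^4) / (1.958)²
       = 293.3 / 3.833 = 76.51.

76.5 R_sun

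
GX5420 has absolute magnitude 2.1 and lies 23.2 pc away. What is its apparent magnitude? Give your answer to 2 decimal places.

m = M + 5 log₁₀(d/10 pc) = 2.1 + 5 log₁₀(23.2/10)
  = 2.1 + 5 × 0.365 = 2.1 + 1.83 = 3.93.

3.93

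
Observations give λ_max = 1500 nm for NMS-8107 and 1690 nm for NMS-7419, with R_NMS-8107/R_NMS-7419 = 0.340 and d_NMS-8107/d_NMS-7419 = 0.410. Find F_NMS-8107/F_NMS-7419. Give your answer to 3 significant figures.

1.11

Wien's law: T_NMS-8107/T_NMS-7419 = λ_NMS-7419/λ_NMS-8107 = 1690/1500 = 1.127.
L_NMS-8107/L_NMS-7419 = (R_NMS-8107/R_NMS-7419)²(T_NMS-8107/T_NMS-7419)⁴ = (0.340)²(1.127)⁴ = 0.1863.
F_NMS-8107/F_NMS-7419 = (L_NMS-8107/L_NMS-7419)/(d_NMS-8107/d_NMS-7419)² = 0.1863/(0.410)² = 1.108.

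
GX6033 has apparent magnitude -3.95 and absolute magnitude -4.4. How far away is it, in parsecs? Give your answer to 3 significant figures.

m − M = 5 log₁₀(d/10 pc)
-3.95 − (-4.4) = 0.45 = 5 log₁₀(d/10)
d = 10 × 10^(0.45/5) = 10 × 10^0.090 = 12.30 pc.

12.3 pc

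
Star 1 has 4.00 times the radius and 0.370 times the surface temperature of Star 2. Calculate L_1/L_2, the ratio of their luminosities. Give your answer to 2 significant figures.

0.30

From the Stefan–Boltzmann law, L ∝ R²T⁴, so
L_1/L_2 = (R_1/R_2)² (T_1/T_2)⁴ = (4.00)² × (0.370)⁴ = 16.00 × 0.01874 = 0.2999.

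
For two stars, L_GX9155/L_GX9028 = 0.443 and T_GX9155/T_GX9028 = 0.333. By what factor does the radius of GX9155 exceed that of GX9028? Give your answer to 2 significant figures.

6.0

L ∝ R²T⁴ gives R ∝ √L / T², so
R_GX9155/R_GX9028 = √(0.443) / (0.333)² = 0.6656 / 0.1109 = 6.002.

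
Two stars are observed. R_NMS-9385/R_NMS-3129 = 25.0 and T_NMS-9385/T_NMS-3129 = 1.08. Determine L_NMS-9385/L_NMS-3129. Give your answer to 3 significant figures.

850

From the Stefan–Boltzmann law, L ∝ R²T⁴, so
L_NMS-9385/L_NMS-3129 = (R_NMS-9385/R_NMS-3129)² (T_NMS-9385/T_NMS-3129)⁴ = (25.0)² × (1.08)⁴ = 625.0 × 1.360 = 850.3.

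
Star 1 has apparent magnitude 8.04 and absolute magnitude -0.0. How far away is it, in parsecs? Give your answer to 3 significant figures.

406 pc

m − M = 5 log₁₀(d/10 pc)
8.04 − (-0.0) = 8.04 = 5 log₁₀(d/10)
d = 10 × 10^(8.04/5) = 10 × 10^1.608 = 405.5 pc.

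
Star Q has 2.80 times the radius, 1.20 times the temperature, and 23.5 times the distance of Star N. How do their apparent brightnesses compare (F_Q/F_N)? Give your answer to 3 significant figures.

0.0294

L_Q/L_N = (R_Q/R_N)²(T_Q/T_N)⁴ = (2.80)² × (1.20)⁴ = 16.26.
F_Q/F_N = (L_Q/L_N)/(d_Q/d_N)² = 16.26 / (23.5)² = 0.02944.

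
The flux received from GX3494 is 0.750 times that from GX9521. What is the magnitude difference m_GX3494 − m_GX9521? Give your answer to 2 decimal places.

m_GX3494 − m_GX9521 = −2.5 log₁₀(F_GX3494/F_GX9521) = −2.5 log₁₀(0.750) = −2.5 × (-0.125) = 0.312.

0.31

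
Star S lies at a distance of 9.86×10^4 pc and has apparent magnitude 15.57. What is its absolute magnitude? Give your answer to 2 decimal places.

-4.40

M = m − 5 log₁₀(d/10 pc) = 15.57 − 5 log₁₀(9.86×10^4/10)
  = 15.57 − 5 × 3.994 = 15.57 − 19.97 = -4.40.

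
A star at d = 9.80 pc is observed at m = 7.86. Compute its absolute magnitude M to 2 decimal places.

M = m − 5 log₁₀(d/10 pc) = 7.86 − 5 log₁₀(9.80/10)
  = 7.86 − 5 × -0.009 = 7.86 − -0.04 = 7.90.

7.90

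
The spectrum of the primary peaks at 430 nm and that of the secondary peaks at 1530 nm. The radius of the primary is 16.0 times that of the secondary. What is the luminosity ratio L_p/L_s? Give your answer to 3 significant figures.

4.10×10^4

Wien's law gives T ∝ 1/λ_max, so T_p/T_s = λ_s/λ_p = 1530/430 = 3.558.
Then L ∝ R²T⁴ gives L_p/L_s = (16.0)² × (3.558)⁴ = 256.0 × 160.3 = 4.103×10^4.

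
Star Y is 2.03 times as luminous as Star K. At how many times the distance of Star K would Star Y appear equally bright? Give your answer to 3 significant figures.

1.42

Equal flux requires L_Y/d_Y² = L_K/d_K², so d_Y/d_K = √(L_Y/L_K)
= √(2.03) = 1.425.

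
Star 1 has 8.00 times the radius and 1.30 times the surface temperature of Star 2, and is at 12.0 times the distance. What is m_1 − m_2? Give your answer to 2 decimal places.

-0.26

L_1/L_2 = (8.00)²(1.30)⁴ = 182.8.
F_1/F_2 = (L_1/L_2)/(d_1/d_2)² = 182.8/144.0 = 1.269.
m_1 − m_2 = −2.5 log₁₀(1.269) = -0.26.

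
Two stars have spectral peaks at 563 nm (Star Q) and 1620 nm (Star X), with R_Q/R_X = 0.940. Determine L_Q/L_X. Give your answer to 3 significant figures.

60.6

Wien's law gives T ∝ 1/λ_max, so T_Q/T_X = λ_X/λ_Q = 1620/563 = 2.877.
Then L ∝ R²T⁴ gives L_Q/L_X = (0.940)² × (2.877)⁴ = 0.8836 × 68.55 = 60.57.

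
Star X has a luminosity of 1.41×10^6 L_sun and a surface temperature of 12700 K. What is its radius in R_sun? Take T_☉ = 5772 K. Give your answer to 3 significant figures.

245 R_sun

R/R_☉ = √(L/L_☉) / (T/T_☉)² = √(1.41×10^6) / (2.200)²
       = 1187 / 4.841 = 245.3.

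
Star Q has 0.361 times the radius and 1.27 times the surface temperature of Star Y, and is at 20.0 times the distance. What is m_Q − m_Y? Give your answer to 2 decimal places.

L_Q/L_Y = (0.361)²(1.27)⁴ = 0.3390.
F_Q/F_Y = (L_Q/L_Y)/(d_Q/d_Y)² = 0.3390/400.0 = 8.476×10^-4.
m_Q − m_Y = −2.5 log₁₀(8.476×10^-4) = 7.68.

7.68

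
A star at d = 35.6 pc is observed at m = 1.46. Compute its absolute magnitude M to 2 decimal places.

M = m − 5 log₁₀(d/10 pc) = 1.46 − 5 log₁₀(35.6/10)
  = 1.46 − 5 × 0.551 = 1.46 − 2.76 = -1.30.

-1.30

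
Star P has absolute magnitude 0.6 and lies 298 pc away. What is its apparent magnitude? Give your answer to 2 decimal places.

m = M + 5 log₁₀(d/10 pc) = 0.6 + 5 log₁₀(298/10)
  = 0.6 + 5 × 1.474 = 0.6 + 7.37 = 7.97.

7.97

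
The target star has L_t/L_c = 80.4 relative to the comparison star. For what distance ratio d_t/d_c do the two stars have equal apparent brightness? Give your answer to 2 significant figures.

9.0

Equal flux requires L_t/d_t² = L_c/d_c², so d_t/d_c = √(L_t/L_c)
= √(80.4) = 8.967.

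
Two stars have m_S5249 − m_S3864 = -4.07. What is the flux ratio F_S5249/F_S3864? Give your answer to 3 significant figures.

42.5

F_S5249/F_S3864 = 10^(−(m_S5249 − m_S3864)/2.5) = 10^(4.07/2.5) = 10^1.628 = 42.46.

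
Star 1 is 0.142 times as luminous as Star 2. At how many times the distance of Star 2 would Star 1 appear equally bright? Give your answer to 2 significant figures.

Equal flux requires L_1/d_1² = L_2/d_2², so d_1/d_2 = √(L_1/L_2)
= √(0.142) = 0.3768.

0.38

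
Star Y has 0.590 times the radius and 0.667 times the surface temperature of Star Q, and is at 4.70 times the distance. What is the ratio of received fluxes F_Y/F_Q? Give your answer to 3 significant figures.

L_Y/L_Q = (R_Y/R_Q)²(T_Y/T_Q)⁴ = (0.590)² × (0.667)⁴ = 0.06890.
F_Y/F_Q = (L_Y/L_Q)/(d_Y/d_Q)² = 0.06890 / (4.70)² = 0.003119.

0.00312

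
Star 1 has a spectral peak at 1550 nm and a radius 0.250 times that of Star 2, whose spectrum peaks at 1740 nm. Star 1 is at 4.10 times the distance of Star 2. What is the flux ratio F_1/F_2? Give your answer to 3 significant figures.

0.00590

Wien's law: T_1/T_2 = λ_2/λ_1 = 1740/1550 = 1.123.
L_1/L_2 = (R_1/R_2)²(T_1/T_2)⁴ = (0.250)²(1.123)⁴ = 0.09925.
F_1/F_2 = (L_1/L_2)/(d_1/d_2)² = 0.09925/(4.10)² = 0.005904.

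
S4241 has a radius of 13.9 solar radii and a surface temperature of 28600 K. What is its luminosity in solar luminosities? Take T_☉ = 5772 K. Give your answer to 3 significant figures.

L/L_☉ = (R/R_☉)² (T/T_☉)⁴ = (13.9)² × (28600/5772)⁴
       = 193.2 × (4.955)⁴ = 193.2 × 602.8 = 1.165×10^5.

1.16×10^5 solar luminosities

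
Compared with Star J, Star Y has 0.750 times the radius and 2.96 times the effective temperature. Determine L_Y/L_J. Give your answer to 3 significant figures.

From the Stefan–Boltzmann law, L ∝ R²T⁴, so
L_Y/L_J = (R_Y/R_J)² (T_Y/T_J)⁴ = (0.750)² × (2.96)⁴ = 0.5625 × 76.77 = 43.18.

43.2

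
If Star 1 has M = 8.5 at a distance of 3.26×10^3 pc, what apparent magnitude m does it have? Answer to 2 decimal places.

21.07

m = M + 5 log₁₀(d/10 pc) = 8.5 + 5 log₁₀(3.26×10^3/10)
  = 8.5 + 5 × 2.513 = 8.5 + 12.57 = 21.07.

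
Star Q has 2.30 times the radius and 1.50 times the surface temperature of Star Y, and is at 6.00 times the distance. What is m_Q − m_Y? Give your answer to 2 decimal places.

L_Q/L_Y = (2.30)²(1.50)⁴ = 26.78.
F_Q/F_Y = (L_Q/L_Y)/(d_Q/d_Y)² = 26.78/36.00 = 0.7439.
m_Q − m_Y = −2.5 log₁₀(0.7439) = 0.32.

0.32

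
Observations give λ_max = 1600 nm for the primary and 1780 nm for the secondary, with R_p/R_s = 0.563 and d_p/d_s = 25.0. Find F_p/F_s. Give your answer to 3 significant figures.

Wien's law: T_p/T_s = λ_s/λ_p = 1780/1600 = 1.113.
L_p/L_s = (R_p/R_s)²(T_p/T_s)⁴ = (0.563)²(1.113)⁴ = 0.4855.
F_p/F_s = (L_p/L_s)/(d_p/d_s)² = 0.4855/(25.0)² = 7.768×10^-4.

7.77×10^-4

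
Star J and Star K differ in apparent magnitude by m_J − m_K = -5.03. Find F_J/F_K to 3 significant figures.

103

F_J/F_K = 10^(−(m_J − m_K)/2.5) = 10^(5.03/2.5) = 10^2.012 = 102.8.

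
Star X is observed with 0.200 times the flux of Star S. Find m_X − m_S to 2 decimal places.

m_X − m_S = −2.5 log₁₀(F_X/F_S) = −2.5 log₁₀(0.200) = −2.5 × (-0.699) = 1.747.

1.75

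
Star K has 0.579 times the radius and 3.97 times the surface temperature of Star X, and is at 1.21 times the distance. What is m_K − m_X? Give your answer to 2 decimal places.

L_K/L_X = (0.579)²(3.97)⁴ = 83.28.
F_K/F_X = (L_K/L_X)/(d_K/d_X)² = 83.28/1.464 = 56.88.
m_K − m_X = −2.5 log₁₀(56.88) = -4.39.

-4.39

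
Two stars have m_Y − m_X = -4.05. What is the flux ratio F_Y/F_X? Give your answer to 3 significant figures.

F_Y/F_X = 10^(−(m_Y − m_X)/2.5) = 10^(4.05/2.5) = 10^1.620 = 41.69.

41.7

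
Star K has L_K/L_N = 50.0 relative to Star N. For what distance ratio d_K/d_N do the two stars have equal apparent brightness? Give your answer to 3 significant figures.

7.07

Equal flux requires L_K/d_K² = L_N/d_N², so d_K/d_N = √(L_K/L_N)
= √(50.0) = 7.071.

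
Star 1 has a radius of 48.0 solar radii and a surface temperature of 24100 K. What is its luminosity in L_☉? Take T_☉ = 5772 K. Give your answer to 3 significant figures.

L/L_☉ = (R/R_☉)² (T/T_☉)⁴ = (48.0)² × (24100/5772)⁴
       = 2304 × (4.175)⁴ = 2304 × 303.9 = 7.002×10^5.

7.00×10^5 L_☉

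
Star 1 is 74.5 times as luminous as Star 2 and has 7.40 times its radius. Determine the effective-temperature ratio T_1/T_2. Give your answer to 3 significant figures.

L ∝ R²T⁴ gives T ∝ (L/R²)^(1/4), so
T_1/T_2 = (74.5 / 7.40²)^(1/4) = (1.360)^(1/4) = 1.080.

1.08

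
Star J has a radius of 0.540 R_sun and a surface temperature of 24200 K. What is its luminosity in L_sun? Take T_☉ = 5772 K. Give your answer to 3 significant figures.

90.1 L_sun

L/L_☉ = (R/R_☉)² (T/T_☉)⁴ = (0.540)² × (24200/5772)⁴
       = 0.2916 × (4.193)⁴ = 0.2916 × 309.0 = 90.10.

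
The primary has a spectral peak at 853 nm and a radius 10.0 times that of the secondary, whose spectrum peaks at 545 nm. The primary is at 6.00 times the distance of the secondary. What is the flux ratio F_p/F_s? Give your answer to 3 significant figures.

Wien's law: T_p/T_s = λ_s/λ_p = 545/853 = 0.6389.
L_p/L_s = (R_p/R_s)²(T_p/T_s)⁴ = (10.0)²(0.6389)⁴ = 16.66.
F_p/F_s = (L_p/L_s)/(d_p/d_s)² = 16.66/(6.00)² = 0.4629.

0.463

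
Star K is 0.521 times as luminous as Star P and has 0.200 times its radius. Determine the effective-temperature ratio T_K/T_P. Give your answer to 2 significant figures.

1.9

L ∝ R²T⁴ gives T ∝ (L/R²)^(1/4), so
T_K/T_P = (0.521 / 0.200²)^(1/4) = (13.02)^(1/4) = 1.900.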